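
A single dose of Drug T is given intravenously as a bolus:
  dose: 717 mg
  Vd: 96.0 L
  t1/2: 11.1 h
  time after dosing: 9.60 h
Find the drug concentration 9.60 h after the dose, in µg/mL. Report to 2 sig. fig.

C₀ = Dose / Vd = 717.0 / 96.0 = 7.469 mg/L
k = ln2 / t½ = 0.693147 / 11.1 = 0.06245 h⁻¹
C = C₀ · e^(−k·t) = 7.469 × e^(−0.06245 × 9.60)
  = 7.469 × 0.5491 = 4.101 mg/L
(4.101 mg/L = 4.101 µg/mL)

4.1 µg/mL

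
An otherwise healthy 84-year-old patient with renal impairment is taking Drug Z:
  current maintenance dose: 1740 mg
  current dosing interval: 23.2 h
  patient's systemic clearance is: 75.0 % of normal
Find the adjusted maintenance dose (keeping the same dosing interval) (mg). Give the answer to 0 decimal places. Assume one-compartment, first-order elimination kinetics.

To keep the same average steady-state level, dosing rate must scale with clearance.
CL ratio = 75.0 / 100 = 0.7500
New dose (same interval) = 1740 × 0.7500 = 1305 mg

1305 mg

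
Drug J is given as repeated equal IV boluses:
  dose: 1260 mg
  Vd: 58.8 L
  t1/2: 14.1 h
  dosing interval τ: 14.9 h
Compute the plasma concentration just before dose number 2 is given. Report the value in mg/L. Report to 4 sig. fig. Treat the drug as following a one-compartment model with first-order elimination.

10.30 mg/L

C₀ per dose = Dose / Vd = 1260 / 58.8 = 21.43 mg/L
k = ln2 / t½ = 0.693147 / 14.1 = 0.04916 h⁻¹
Fraction remaining after one interval: r = e^(−kτ) = e^(−0.04916 × 14.9) = 0.4807
Before dose 2, 1 dose has been given (aged 1τ).
C_trough = C₀ × r = 21.43 × 0.4807 = 10.30 mg/L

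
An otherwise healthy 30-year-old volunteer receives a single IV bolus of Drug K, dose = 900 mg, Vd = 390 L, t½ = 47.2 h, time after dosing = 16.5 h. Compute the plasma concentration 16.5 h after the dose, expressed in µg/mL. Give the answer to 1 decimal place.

1.8 µg/mL

C₀ = Dose / Vd = 900.0 / 390 = 2.308 mg/L
k = ln2 / t½ = 0.693147 / 47.2 = 0.01469 h⁻¹
C = C₀ · e^(−k·t) = 2.308 × e^(−0.01469 × 16.5)
  = 2.308 × 0.7848 = 1.811 mg/L
(1.811 mg/L = 1.811 µg/mL)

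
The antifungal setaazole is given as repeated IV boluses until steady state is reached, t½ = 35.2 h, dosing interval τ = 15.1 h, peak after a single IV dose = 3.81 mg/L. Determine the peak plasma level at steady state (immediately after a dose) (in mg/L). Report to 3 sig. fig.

k = ln2 / t½ = 0.693147 / 35.2 = 0.01969 h⁻¹
e^(−kτ) = e^(−0.01969 × 15.1) = 0.7428
Accumulation ratio R = 1 / (1 − e^(−kτ)) = 1 / (1 − 0.7428) = 3.888
Steady-state peak = C₀ × R = 3.81 × 3.888 = 14.81 mg/L

14.8 mg/L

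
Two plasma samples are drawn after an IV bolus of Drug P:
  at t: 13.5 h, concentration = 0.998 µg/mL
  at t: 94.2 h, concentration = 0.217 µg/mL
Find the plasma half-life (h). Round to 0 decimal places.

k = ln(C₁/C₂) / (t₂ − t₁) = ln(0.998/0.217) / (94.2 − 13.5)
  = 1.526 / 80.70 = 0.01891 h⁻¹
t½ = ln2 / k = 0.693147 / 0.01891 = 36.66 h

37 h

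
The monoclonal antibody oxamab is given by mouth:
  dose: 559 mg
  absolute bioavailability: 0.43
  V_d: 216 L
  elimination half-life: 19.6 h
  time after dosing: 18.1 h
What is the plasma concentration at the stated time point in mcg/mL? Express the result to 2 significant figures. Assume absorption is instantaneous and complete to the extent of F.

0.59 mcg/mL

Amount reaching circulation = F × Dose = 0.43 × 559.0 = 240.4 mg
C₀ = F·Dose / Vd = 240.4 / 216 = 1.113 mg/L
k = ln2 / t½ = 0.693147 / 19.6 = 0.03536 h⁻¹
C = C₀ · e^(−k·t) = 1.113 × e^(−0.03536 × 18.1)
  = 1.113 × 0.5273 = 0.5869 mg/L
(0.5869 mg/L = 0.5869 mcg/mL)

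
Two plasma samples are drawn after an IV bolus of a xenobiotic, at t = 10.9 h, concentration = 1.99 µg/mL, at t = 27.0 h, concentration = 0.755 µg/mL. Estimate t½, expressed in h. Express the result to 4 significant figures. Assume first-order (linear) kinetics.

k = ln(C₁/C₂) / (t₂ − t₁) = ln(1.99/0.755) / (27.0 − 10.9)
  = 0.9692 / 16.10 = 0.06020 h⁻¹
t½ = ln2 / k = 0.693147 / 0.06020 = 11.51 h

11.51 h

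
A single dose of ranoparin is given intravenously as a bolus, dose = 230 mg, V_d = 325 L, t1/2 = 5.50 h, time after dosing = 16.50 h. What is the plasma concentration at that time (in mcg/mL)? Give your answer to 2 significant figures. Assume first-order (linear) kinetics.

C₀ = Dose / Vd = 230.0 / 325 = 0.7077 mg/L
k = ln2 / t½ = 0.693147 / 5.50 = 0.1260 h⁻¹
t / t½ = 16.50 / 5.50 = 3 half-lives
C = C₀ × (1/2)^3 = 0.7077 × 0.1250 = 0.08846 mg/L
(0.08846 mg/L = 0.08846 mcg/mL)

0.088 mcg/mL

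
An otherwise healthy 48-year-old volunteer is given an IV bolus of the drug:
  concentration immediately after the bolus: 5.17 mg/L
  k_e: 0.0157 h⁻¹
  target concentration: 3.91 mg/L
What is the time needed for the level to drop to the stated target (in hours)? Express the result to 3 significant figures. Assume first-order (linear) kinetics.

17.8 h

t = ln(C₀ / C) / k = ln(5.170 / 3.91) / 0.01570
  = ln(1.322) / 0.01570 = 0.2791 / 0.01570 = 17.78 h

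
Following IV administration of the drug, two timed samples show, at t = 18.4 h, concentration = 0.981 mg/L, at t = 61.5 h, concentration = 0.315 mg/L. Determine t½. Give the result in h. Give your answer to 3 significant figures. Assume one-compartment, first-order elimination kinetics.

26.3 h

k = ln(C₁/C₂) / (t₂ − t₁) = ln(0.981/0.315) / (61.5 − 18.4)
  = 1.136 / 43.10 = 0.02636 h⁻¹
t½ = ln2 / k = 0.693147 / 0.02636 = 26.30 h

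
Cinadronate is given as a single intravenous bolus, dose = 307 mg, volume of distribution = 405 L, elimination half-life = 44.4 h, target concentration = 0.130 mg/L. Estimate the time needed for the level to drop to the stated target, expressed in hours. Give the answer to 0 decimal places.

113 h

C₀ = Dose / Vd = 307.0 / 405 = 0.7580 mg/L
k = ln2 / t½ = 0.693147 / 44.4 = 0.01561 h⁻¹
t = ln(C₀ / C) / k = ln(0.7580 / 0.130) / 0.01561
  = ln(5.831) / 0.01561 = 1.763 / 0.01561 = 112.9 h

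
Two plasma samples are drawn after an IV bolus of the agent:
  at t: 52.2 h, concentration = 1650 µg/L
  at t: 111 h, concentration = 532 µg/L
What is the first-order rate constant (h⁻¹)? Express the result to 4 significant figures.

0.01925 h⁻¹

k = ln(C₁/C₂) / (t₂ − t₁) = ln(1650/532) / (111 − 52.2)
  = 1.132 / 58.80 = 0.01925 h⁻¹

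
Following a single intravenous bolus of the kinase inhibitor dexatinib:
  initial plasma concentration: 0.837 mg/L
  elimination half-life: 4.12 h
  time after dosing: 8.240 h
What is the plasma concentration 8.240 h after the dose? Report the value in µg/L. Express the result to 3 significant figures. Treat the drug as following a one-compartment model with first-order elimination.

k = ln2 / t½ = 0.693147 / 4.12 = 0.1682 h⁻¹
t / t½ = 8.240 / 4.12 = 2 half-lives
C = C₀ × (1/2)^2 = 0.8370 × 0.2500 = 0.2093 mg/L
Convert: 0.2093 mg/L × 1000 = 209.3 µg/L

209 µg/L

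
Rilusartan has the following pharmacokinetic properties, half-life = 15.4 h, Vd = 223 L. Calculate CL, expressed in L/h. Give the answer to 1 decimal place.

10.0 L/h

k = ln2 / t½ = 0.693147 / 15.4 = 0.04501 h⁻¹
CL = k × Vd = 0.04501 × 223 = 10.04 L/h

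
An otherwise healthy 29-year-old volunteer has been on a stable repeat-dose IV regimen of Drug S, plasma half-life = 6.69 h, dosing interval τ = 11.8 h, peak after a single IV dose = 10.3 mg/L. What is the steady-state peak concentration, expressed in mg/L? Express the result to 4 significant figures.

k = ln2 / t½ = 0.693147 / 6.69 = 0.1036 h⁻¹
e^(−kτ) = e^(−0.1036 × 11.8) = 0.2945
Accumulation ratio R = 1 / (1 − e^(−kτ)) = 1 / (1 − 0.2945) = 1.417
Steady-state peak = C₀ × R = 10.3 × 1.417 = 14.60 mg/L

14.60 mg/L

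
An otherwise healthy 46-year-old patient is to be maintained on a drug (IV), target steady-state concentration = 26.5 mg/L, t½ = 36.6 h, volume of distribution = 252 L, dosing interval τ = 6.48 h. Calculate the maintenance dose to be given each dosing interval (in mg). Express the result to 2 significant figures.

820 mg

k = ln2 / t½ = 0.693147 / 36.6 = 0.01894 h⁻¹
CL = k × Vd = 0.01894 × 252 = 4.773 L/h
At steady state, Dose/τ = Css × CL.
Dose = Css × CL × τ = 26.5 × 4.773 × 6.48 = 819.6 mg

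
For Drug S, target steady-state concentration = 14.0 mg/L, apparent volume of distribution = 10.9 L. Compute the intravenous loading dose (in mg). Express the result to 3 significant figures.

LD = Css × Vd = 14.0 × 10.9 = 152.6 mg

153 mg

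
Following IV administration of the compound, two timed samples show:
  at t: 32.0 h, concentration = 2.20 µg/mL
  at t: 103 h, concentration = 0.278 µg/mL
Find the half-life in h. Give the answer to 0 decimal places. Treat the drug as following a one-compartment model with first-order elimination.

k = ln(C₁/C₂) / (t₂ − t₁) = ln(2.20/0.278) / (103 − 32.0)
  = 2.069 / 71.00 = 0.02914 h⁻¹
t½ = ln2 / k = 0.693147 / 0.02914 = 23.79 h

24 h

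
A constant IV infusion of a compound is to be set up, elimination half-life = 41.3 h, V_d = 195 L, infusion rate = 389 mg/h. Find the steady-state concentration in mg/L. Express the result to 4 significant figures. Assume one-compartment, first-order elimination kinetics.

k = ln2 / t½ = 0.693147 / 41.3 = 0.01678 h⁻¹
CL = k × Vd = 0.01678 × 195 = 3.272 L/h
At steady state Css = R₀ / CL = 389 / 3.272 = 118.9 mg/L

118.9 mg/L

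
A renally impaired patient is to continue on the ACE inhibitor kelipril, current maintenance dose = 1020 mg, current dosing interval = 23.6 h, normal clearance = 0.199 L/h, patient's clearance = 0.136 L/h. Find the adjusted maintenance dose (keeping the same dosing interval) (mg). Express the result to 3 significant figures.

697 mg

To keep the same average steady-state level, dosing rate must scale with clearance.
CL ratio = 0.136 / 0.199 = 0.6834
New dose (same interval) = 1020 × 0.6834 = 697.1 mg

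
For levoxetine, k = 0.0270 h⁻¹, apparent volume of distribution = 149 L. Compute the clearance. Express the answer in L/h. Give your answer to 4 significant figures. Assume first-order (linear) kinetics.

CL = k × Vd = 0.0270 × 149 = 4.023 L/h

4.023 L/h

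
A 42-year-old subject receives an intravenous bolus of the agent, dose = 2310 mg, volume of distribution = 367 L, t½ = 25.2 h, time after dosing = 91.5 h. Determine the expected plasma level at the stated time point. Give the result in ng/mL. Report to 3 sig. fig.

C₀ = Dose / Vd = 2310 / 367 = 6.294 mg/L
k = ln2 / t½ = 0.693147 / 25.2 = 0.02751 h⁻¹
C = C₀ · e^(−k·t) = 6.294 × e^(−0.02751 × 91.5)
  = 6.294 × 0.08069 = 0.5079 mg/L
Convert: 0.5079 mg/L × 1000 = 507.9 ng/mL

508 ng/mL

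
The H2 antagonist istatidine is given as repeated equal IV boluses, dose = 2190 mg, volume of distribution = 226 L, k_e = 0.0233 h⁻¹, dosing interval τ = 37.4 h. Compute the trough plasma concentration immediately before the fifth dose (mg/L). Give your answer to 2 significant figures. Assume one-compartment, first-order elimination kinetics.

C₀ per dose = Dose / Vd = 2190 / 226 = 9.690 mg/L
Fraction remaining after one interval: r = e^(−kτ) = e^(−0.02330 × 37.4) = 0.4184
Before dose 5, 4 doses have been given (aged 1τ, 2τ, 3τ, 4τ).
C_trough = C₀ × (r + r² + … + r^4) = C₀ × r(1−r^4)/(1−r)
        = 9.690 × 0.4184 × (1 − 0.03065) / (1 − 0.4184) = 6.757 mg/L

6.8 mg/L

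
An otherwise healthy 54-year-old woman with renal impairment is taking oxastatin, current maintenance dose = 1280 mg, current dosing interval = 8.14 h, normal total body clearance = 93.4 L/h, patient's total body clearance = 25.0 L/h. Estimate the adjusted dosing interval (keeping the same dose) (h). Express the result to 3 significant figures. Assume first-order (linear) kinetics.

30.4 h

To keep the same average steady-state level, dosing rate must scale with clearance.
CL ratio = 25.0 / 93.4 = 0.2677
New interval (same dose) = 8.14 / 0.2677 = 30.41 h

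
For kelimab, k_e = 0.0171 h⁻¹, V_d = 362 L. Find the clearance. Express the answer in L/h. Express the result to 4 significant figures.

CL = k × Vd = 0.0171 × 362 = 6.190 L/h

6.190 L/h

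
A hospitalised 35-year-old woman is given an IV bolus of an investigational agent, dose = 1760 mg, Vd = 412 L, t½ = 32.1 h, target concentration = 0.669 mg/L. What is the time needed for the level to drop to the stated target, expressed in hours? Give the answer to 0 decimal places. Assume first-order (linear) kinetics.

86 h

C₀ = Dose / Vd = 1760 / 412 = 4.272 mg/L
k = ln2 / t½ = 0.693147 / 32.1 = 0.02159 h⁻¹
t = ln(C₀ / C) / k = ln(4.272 / 0.669) / 0.02159
  = ln(6.386) / 0.02159 = 1.854 / 0.02159 = 85.87 h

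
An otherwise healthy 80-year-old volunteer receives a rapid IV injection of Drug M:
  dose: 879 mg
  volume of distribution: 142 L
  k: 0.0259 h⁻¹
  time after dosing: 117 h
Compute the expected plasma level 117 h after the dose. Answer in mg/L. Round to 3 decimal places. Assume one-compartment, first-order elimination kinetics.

0.299 mg/L

C₀ = Dose / Vd = 879.0 / 142 = 6.190 mg/L
C = C₀ · e^(−k·t) = 6.190 × e^(−0.02590 × 117)
  = 6.190 × 0.04830 = 0.2990 mg/L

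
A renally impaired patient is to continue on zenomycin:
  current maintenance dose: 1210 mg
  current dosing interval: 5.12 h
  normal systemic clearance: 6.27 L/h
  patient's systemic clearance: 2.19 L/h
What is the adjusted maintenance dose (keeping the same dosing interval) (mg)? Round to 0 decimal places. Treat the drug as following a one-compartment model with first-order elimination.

To keep the same average steady-state level, dosing rate must scale with clearance.
CL ratio = 2.19 / 6.27 = 0.3493
New dose (same interval) = 1210 × 0.3493 = 422.7 mg

423 mg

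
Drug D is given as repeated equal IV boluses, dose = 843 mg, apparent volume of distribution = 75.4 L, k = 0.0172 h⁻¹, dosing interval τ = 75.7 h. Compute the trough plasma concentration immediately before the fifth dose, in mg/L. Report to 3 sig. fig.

4.15 mg/L

C₀ per dose = Dose / Vd = 843 / 75.4 = 11.18 mg/L
Fraction remaining after one interval: r = e^(−kτ) = e^(−0.01720 × 75.7) = 0.2720
Before dose 5, 4 doses have been given (aged 1τ, 2τ, 3τ, 4τ).
C_trough = C₀ × (r + r² + … + r^4) = C₀ × r(1−r^4)/(1−r)
        = 11.18 × 0.2720 × (1 − 0.005474) / (1 − 0.2720) = 4.154 mg/L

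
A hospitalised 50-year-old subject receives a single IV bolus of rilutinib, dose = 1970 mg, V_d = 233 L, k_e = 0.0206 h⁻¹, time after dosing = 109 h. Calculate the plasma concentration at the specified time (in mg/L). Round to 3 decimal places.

0.895 mg/L

C₀ = Dose / Vd = 1970 / 233 = 8.455 mg/L
C = C₀ · e^(−k·t) = 8.455 × e^(−0.02060 × 109)
  = 8.455 × 0.1059 = 0.8954 mg/L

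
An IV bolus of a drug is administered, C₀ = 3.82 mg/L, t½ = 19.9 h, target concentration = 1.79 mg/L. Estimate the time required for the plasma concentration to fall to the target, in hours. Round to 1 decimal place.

21.8 h

k = ln2 / t½ = 0.693147 / 19.9 = 0.03483 h⁻¹
t = ln(C₀ / C) / k = ln(3.820 / 1.79) / 0.03483
  = ln(2.134) / 0.03483 = 0.7580 / 0.03483 = 21.76 h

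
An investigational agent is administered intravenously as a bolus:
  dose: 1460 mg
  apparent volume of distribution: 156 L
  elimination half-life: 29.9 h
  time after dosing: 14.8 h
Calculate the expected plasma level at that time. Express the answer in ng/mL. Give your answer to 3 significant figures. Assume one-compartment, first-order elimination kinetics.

6640 ng/mL

C₀ = Dose / Vd = 1460 / 156 = 9.359 mg/L
k = ln2 / t½ = 0.693147 / 29.9 = 0.02318 h⁻¹
C = C₀ · e^(−k·t) = 9.359 × e^(−0.02318 × 14.8)
  = 9.359 × 0.7096 = 6.641 mg/L
Convert: 6.641 mg/L × 1000 = 6641 ng/mL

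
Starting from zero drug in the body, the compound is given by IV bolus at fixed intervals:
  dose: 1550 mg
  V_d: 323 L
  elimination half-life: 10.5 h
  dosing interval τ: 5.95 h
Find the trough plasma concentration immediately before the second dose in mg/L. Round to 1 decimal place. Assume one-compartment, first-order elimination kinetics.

3.2 mg/L

C₀ per dose = Dose / Vd = 1550 / 323 = 4.799 mg/L
k = ln2 / t½ = 0.693147 / 10.5 = 0.06601 h⁻¹
Fraction remaining after one interval: r = e^(−kτ) = e^(−0.06601 × 5.95) = 0.6752
Before dose 2, 1 dose has been given (aged 1τ).
C_trough = C₀ × r = 4.799 × 0.6752 = 3.240 mg/L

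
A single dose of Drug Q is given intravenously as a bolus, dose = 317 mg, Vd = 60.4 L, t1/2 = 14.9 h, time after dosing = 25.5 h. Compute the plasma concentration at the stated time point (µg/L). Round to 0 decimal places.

1603 µg/L

C₀ = Dose / Vd = 317.0 / 60.4 = 5.248 mg/L
k = ln2 / t½ = 0.693147 / 14.9 = 0.04652 h⁻¹
C = C₀ · e^(−k·t) = 5.248 × e^(−0.04652 × 25.5)
  = 5.248 × 0.3054 = 1.603 mg/L
Convert: 1.603 mg/L × 1000 = 1603 µg/L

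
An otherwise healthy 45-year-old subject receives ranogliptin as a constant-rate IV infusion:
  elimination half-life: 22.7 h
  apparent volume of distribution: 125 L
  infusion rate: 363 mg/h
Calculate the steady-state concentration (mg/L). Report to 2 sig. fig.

k = ln2 / t½ = 0.693147 / 22.7 = 0.03054 h⁻¹
CL = k × Vd = 0.03054 × 125 = 3.818 L/h
At steady state Css = R₀ / CL = 363 / 3.818 = 95.08 mg/L

95 mg/L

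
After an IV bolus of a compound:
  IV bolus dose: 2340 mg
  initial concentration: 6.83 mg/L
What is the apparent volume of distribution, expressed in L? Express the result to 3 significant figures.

Vd = Dose / C₀ = 2340 / 6.83 = 342.6 L

343 L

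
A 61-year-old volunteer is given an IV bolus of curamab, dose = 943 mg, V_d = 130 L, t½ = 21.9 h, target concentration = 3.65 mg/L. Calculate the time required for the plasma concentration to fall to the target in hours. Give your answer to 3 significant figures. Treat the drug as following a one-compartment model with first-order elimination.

21.7 h

C₀ = Dose / Vd = 943.0 / 130 = 7.254 mg/L
k = ln2 / t½ = 0.693147 / 21.9 = 0.03165 h⁻¹
t = ln(C₀ / C) / k = ln(7.254 / 3.65) / 0.03165
  = ln(1.987) / 0.03165 = 0.6866 / 0.03165 = 21.69 h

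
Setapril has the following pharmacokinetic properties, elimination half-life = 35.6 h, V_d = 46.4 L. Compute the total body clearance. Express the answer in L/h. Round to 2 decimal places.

0.90 L/h

k = ln2 / t½ = 0.693147 / 35.6 = 0.01947 h⁻¹
CL = k × Vd = 0.01947 × 46.4 = 0.9034 L/h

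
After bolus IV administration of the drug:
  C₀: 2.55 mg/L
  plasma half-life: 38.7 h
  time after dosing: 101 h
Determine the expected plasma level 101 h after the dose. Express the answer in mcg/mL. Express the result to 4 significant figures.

k = ln2 / t½ = 0.693147 / 38.7 = 0.01791 h⁻¹
C = C₀ · e^(−k·t) = 2.550 × e^(−0.01791 × 101)
  = 2.550 × 0.1638 = 0.4177 mg/L
(0.4177 mg/L = 0.4177 mcg/mL)

0.4177 mcg/mL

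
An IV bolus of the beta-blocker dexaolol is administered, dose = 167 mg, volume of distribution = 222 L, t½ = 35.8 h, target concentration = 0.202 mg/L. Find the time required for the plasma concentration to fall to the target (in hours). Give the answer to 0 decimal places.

C₀ = Dose / Vd = 167.0 / 222 = 0.7523 mg/L
k = ln2 / t½ = 0.693147 / 35.8 = 0.01936 h⁻¹
t = ln(C₀ / C) / k = ln(0.7523 / 0.202) / 0.01936
  = ln(3.724) / 0.01936 = 1.315 / 0.01936 = 67.92 h

68 h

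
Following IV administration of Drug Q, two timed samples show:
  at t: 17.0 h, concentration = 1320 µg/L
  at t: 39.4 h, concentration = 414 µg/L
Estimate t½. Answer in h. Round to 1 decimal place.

13.4 h

k = ln(C₁/C₂) / (t₂ − t₁) = ln(1320/414) / (39.4 − 17.0)
  = 1.160 / 22.40 = 0.05179 h⁻¹
t½ = ln2 / k = 0.693147 / 0.05179 = 13.38 h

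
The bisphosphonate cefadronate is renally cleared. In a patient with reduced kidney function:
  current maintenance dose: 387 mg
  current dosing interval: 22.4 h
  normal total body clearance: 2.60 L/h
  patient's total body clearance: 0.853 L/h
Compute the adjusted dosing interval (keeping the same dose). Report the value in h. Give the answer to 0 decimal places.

68 h

To keep the same average steady-state level, dosing rate must scale with clearance.
CL ratio = 0.853 / 2.60 = 0.3281
New interval (same dose) = 22.4 / 0.3281 = 68.27 h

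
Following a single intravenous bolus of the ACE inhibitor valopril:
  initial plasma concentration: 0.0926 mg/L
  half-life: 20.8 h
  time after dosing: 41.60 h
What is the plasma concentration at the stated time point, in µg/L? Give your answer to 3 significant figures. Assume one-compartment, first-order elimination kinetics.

k = ln2 / t½ = 0.693147 / 20.8 = 0.03332 h⁻¹
t / t½ = 41.60 / 20.8 = 2 half-lives
C = C₀ × (1/2)^2 = 0.09260 × 0.2500 = 0.02315 mg/L
Convert: 0.02315 mg/L × 1000 = 23.15 µg/L

23.2 µg/L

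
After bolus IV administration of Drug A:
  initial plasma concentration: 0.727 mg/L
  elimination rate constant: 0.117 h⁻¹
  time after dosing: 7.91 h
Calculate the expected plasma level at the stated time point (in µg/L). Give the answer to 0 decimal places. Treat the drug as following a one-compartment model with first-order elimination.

C = C₀ · e^(−k·t) = 0.7270 × e^(−0.1170 × 7.91)
  = 0.7270 × 0.3963 = 0.2881 mg/L
Convert: 0.2881 mg/L × 1000 = 288.1 µg/L

288 µg/L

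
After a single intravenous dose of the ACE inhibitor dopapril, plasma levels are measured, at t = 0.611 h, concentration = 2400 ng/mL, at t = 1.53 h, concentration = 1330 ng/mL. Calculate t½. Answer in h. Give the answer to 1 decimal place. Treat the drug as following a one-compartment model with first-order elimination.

1.1 h

k = ln(C₁/C₂) / (t₂ − t₁) = ln(2400/1330) / (1.53 − 0.611)
  = 0.5903 / 0.9190 = 0.6423 h⁻¹
t½ = ln2 / k = 0.693147 / 0.6423 = 1.079 h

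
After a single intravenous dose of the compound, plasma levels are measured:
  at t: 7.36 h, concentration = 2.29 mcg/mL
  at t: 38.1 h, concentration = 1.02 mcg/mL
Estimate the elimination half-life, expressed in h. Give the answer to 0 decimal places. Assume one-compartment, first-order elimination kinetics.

26 h

k = ln(C₁/C₂) / (t₂ − t₁) = ln(2.29/1.02) / (38.1 − 7.36)
  = 0.8087 / 30.74 = 0.02631 h⁻¹
t½ = ln2 / k = 0.693147 / 0.02631 = 26.35 h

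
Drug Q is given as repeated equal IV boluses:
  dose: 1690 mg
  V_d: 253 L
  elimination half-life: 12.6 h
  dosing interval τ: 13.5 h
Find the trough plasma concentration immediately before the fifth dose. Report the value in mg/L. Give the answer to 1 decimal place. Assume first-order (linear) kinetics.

5.8 mg/L

C₀ per dose = Dose / Vd = 1690 / 253 = 6.680 mg/L
k = ln2 / t½ = 0.693147 / 12.6 = 0.05501 h⁻¹
Fraction remaining after one interval: r = e^(−kτ) = e^(−0.05501 × 13.5) = 0.4759
Before dose 5, 4 doses have been given (aged 1τ, 2τ, 3τ, 4τ).
C_trough = C₀ × (r + r² + … + r^4) = C₀ × r(1−r^4)/(1−r)
        = 6.680 × 0.4759 × (1 − 0.05129) / (1 − 0.4759) = 5.755 mg/L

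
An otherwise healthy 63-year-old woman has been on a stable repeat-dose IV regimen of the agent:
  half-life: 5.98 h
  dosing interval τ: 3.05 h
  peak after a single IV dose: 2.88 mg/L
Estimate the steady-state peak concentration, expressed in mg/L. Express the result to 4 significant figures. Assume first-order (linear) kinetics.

k = ln2 / t½ = 0.693147 / 5.98 = 0.1159 h⁻¹
e^(−kτ) = e^(−0.1159 × 3.05) = 0.7022
Accumulation ratio R = 1 / (1 − e^(−kτ)) = 1 / (1 − 0.7022) = 3.358
Steady-state peak = C₀ × R = 2.88 × 3.358 = 9.671 mg/L

9.671 mg/L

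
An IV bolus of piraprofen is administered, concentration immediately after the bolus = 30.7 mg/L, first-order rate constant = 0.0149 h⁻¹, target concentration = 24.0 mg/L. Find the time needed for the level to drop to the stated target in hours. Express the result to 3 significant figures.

16.5 h

t = ln(C₀ / C) / k = ln(30.70 / 24.0) / 0.01490
  = ln(1.279) / 0.01490 = 0.2461 / 0.01490 = 16.52 h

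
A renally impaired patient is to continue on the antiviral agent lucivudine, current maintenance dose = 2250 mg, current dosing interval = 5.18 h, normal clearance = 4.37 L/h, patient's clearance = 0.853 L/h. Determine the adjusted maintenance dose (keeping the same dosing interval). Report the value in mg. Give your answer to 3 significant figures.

439 mg

To keep the same average steady-state level, dosing rate must scale with clearance.
CL ratio = 0.853 / 4.37 = 0.1952
New dose (same interval) = 2250 × 0.1952 = 439.2 mg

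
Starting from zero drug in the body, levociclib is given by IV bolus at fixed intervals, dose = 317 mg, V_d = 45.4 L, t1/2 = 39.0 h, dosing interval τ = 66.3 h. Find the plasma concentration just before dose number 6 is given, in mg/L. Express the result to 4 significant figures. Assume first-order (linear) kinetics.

C₀ per dose = Dose / Vd = 317 / 45.4 = 6.982 mg/L
k = ln2 / t½ = 0.693147 / 39.0 = 0.01777 h⁻¹
Fraction remaining after one interval: r = e^(−kτ) = e^(−0.01777 × 66.3) = 0.3078
Before dose 6, 5 doses have been given (aged 1τ, 2τ, 3τ, 4τ, 5τ).
C_trough = C₀ × (r + r² + … + r^5) = C₀ × r(1−r^5)/(1−r)
        = 6.982 × 0.3078 × (1 − 0.002763) / (1 − 0.3078) = 3.096 mg/L

3.096 mg/L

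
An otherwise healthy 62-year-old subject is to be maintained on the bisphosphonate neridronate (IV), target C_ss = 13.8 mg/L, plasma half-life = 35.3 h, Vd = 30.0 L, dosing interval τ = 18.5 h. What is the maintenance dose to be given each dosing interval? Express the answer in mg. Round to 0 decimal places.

150 mg

k = ln2 / t½ = 0.693147 / 35.3 = 0.01964 h⁻¹
CL = k × Vd = 0.01964 × 30.0 = 0.5892 L/h
At steady state, Dose/τ = Css × CL.
Dose = Css × CL × τ = 13.8 × 0.5892 × 18.5 = 150.4 mg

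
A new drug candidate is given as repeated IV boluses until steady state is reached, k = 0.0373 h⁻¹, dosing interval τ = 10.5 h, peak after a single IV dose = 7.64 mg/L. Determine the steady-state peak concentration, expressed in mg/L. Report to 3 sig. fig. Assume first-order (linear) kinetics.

e^(−kτ) = e^(−0.03730 × 10.5) = 0.6759
Accumulation ratio R = 1 / (1 − e^(−kτ)) = 1 / (1 − 0.6759) = 3.085
Steady-state peak = C₀ × R = 7.64 × 3.085 = 23.57 mg/L

23.6 mg/L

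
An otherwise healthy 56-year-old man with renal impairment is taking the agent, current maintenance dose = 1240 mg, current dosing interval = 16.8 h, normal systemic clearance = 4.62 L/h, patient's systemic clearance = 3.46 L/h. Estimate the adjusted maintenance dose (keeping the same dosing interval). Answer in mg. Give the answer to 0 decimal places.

To keep the same average steady-state level, dosing rate must scale with clearance.
CL ratio = 3.46 / 4.62 = 0.7489
New dose (same interval) = 1240 × 0.7489 = 928.6 mg

929 mg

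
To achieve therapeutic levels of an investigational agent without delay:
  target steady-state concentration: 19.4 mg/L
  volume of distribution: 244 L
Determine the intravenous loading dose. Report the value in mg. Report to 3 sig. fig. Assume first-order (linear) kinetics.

4730 mg

LD = Css × Vd = 19.4 × 244 = 4734 mg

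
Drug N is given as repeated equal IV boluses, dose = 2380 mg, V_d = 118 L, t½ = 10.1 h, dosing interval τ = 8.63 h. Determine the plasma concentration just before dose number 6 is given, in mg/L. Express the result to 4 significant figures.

C₀ per dose = Dose / Vd = 2380 / 118 = 20.17 mg/L
k = ln2 / t½ = 0.693147 / 10.1 = 0.06863 h⁻¹
Fraction remaining after one interval: r = e^(−kτ) = e^(−0.06863 × 8.63) = 0.5531
Before dose 6, 5 doses have been given (aged 1τ, 2τ, 3τ, 4τ, 5τ).
C_trough = C₀ × (r + r² + … + r^5) = C₀ × r(1−r^5)/(1−r)
        = 20.17 × 0.5531 × (1 − 0.05176) / (1 − 0.5531) = 23.67 mg/L

23.67 mg/L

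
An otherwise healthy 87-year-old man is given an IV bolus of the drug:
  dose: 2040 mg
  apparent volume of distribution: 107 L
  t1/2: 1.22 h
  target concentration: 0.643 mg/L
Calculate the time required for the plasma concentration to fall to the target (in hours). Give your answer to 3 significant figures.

5.97 h

C₀ = Dose / Vd = 2040 / 107 = 19.07 mg/L
k = ln2 / t½ = 0.693147 / 1.22 = 0.5682 h⁻¹
t = ln(C₀ / C) / k = ln(19.07 / 0.643) / 0.5682
  = ln(29.66) / 0.5682 = 3.390 / 0.5682 = 5.966 h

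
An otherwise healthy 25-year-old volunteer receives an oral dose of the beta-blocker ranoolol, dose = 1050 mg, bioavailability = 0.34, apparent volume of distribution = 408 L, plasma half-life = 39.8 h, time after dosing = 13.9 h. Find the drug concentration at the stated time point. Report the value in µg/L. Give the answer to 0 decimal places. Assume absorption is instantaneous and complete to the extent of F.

687 µg/L

Amount reaching circulation = F × Dose = 0.34 × 1050 = 357.0 mg
C₀ = F·Dose / Vd = 357.0 / 408 = 0.8750 mg/L
k = ln2 / t½ = 0.693147 / 39.8 = 0.01742 h⁻¹
C = C₀ · e^(−k·t) = 0.8750 × e^(−0.01742 × 13.9)
  = 0.8750 × 0.7849 = 0.6868 mg/L
Convert: 0.6868 mg/L × 1000 = 686.8 µg/L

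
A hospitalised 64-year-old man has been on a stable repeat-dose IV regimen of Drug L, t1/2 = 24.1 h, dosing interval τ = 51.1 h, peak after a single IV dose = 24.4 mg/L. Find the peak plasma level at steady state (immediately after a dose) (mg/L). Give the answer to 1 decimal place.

31.7 mg/L

k = ln2 / t½ = 0.693147 / 24.1 = 0.02876 h⁻¹
e^(−kτ) = e^(−0.02876 × 51.1) = 0.2300
Accumulation ratio R = 1 / (1 − e^(−kτ)) = 1 / (1 − 0.2300) = 1.299
Steady-state peak = C₀ × R = 24.4 × 1.299 = 31.70 mg/L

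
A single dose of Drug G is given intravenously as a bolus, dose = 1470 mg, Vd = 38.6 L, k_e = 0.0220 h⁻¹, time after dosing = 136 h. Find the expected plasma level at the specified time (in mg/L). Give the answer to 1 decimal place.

1.9 mg/L

C₀ = Dose / Vd = 1470 / 38.6 = 38.08 mg/L
C = C₀ · e^(−k·t) = 38.08 × e^(−0.02200 × 136)
  = 38.08 × 0.05019 = 1.911 mg/L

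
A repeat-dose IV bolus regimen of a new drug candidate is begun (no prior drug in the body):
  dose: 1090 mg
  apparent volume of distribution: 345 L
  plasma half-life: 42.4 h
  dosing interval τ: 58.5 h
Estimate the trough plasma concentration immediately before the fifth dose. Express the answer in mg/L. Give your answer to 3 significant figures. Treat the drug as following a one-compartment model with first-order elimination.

1.93 mg/L

C₀ per dose = Dose / Vd = 1090 / 345 = 3.159 mg/L
k = ln2 / t½ = 0.693147 / 42.4 = 0.01635 h⁻¹
Fraction remaining after one interval: r = e^(−kτ) = e^(−0.01635 × 58.5) = 0.3842
Before dose 5, 4 doses have been given (aged 1τ, 2τ, 3τ, 4τ).
C_trough = C₀ × (r + r² + … + r^4) = C₀ × r(1−r^4)/(1−r)
        = 3.159 × 0.3842 × (1 − 0.02179) / (1 − 0.3842) = 1.928 mg/L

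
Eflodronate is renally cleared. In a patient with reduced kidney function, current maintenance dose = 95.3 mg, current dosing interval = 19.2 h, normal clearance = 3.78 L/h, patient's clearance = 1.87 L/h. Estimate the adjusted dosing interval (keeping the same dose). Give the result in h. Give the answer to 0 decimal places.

39 h

To keep the same average steady-state level, dosing rate must scale with clearance.
CL ratio = 1.87 / 3.78 = 0.4947
New interval (same dose) = 19.2 / 0.4947 = 38.81 h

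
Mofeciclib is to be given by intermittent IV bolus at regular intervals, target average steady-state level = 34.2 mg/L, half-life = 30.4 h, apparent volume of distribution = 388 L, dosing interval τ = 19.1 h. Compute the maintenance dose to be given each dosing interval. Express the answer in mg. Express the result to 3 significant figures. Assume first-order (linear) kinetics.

5780 mg

k = ln2 / t½ = 0.693147 / 30.4 = 0.02280 h⁻¹
CL = k × Vd = 0.02280 × 388 = 8.846 L/h
At steady state, Dose/τ = Css × CL.
Dose = Css × CL × τ = 34.2 × 8.846 × 19.1 = 5778 mg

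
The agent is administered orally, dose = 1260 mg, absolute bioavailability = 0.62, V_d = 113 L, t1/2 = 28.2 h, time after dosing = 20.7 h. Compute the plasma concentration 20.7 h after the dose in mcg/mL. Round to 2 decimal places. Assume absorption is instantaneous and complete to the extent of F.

Amount reaching circulation = F × Dose = 0.62 × 1260 = 781.2 mg
C₀ = F·Dose / Vd = 781.2 / 113 = 6.913 mg/L
k = ln2 / t½ = 0.693147 / 28.2 = 0.02458 h⁻¹
C = C₀ · e^(−k·t) = 6.913 × e^(−0.02458 × 20.7)
  = 6.913 × 0.6012 = 4.156 mg/L
(4.156 mg/L = 4.156 mcg/mL)

4.16 mcg/mL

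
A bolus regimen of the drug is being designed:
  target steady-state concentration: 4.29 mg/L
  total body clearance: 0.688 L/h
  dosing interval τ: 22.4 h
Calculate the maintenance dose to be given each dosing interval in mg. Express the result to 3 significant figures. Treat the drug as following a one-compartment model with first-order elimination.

66.1 mg

At steady state, Dose/τ = Css × CL.
Dose = Css × CL × τ = 4.29 × 0.6880 × 22.4 = 66.11 mg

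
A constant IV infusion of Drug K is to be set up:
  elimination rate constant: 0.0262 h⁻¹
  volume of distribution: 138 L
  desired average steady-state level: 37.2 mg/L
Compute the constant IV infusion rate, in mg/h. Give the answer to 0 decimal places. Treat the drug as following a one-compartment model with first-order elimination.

CL = k × Vd = 0.02620 × 138 = 3.616 L/h
At steady state, infusion rate R₀ = Css × CL = 37.2 × 3.616 = 134.5 mg/h

135 mg/h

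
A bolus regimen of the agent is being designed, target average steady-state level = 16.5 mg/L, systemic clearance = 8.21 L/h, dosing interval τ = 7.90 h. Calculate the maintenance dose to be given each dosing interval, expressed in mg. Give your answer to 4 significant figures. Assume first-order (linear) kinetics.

At steady state, Dose/τ = Css × CL.
Dose = Css × CL × τ = 16.5 × 8.210 × 7.90 = 1070 mg

1070 mg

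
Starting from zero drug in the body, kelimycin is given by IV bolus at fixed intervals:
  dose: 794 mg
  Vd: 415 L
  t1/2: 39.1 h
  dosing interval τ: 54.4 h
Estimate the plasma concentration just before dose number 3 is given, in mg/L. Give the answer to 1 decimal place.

C₀ per dose = Dose / Vd = 794 / 415 = 1.913 mg/L
k = ln2 / t½ = 0.693147 / 39.1 = 0.01773 h⁻¹
Fraction remaining after one interval: r = e^(−kτ) = e^(−0.01773 × 54.4) = 0.3812
Before dose 3, 2 doses have been given (aged 1τ, 2τ).
C_trough = C₀ × (r + r²) = 1.913 × (0.3812 + 0.1453) = 1.007 mg/L

1.0 mg/L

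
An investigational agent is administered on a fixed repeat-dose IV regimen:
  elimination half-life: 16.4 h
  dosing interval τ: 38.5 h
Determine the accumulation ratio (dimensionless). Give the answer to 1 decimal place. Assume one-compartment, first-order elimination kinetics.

k = ln2 / t½ = 0.693147 / 16.4 = 0.04227 h⁻¹
e^(−kτ) = e^(−0.04227 × 38.5) = 0.1964
Accumulation ratio R = 1 / (1 − e^(−kτ)) = 1 / (1 − 0.1964) = 1.244

1.2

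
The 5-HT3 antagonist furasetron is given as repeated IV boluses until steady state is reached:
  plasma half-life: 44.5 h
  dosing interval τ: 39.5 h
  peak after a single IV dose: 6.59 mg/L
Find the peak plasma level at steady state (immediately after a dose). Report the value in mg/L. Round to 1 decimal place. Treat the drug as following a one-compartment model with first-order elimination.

14.3 mg/L

k = ln2 / t½ = 0.693147 / 44.5 = 0.01558 h⁻¹
e^(−kτ) = e^(−0.01558 × 39.5) = 0.5404
Accumulation ratio R = 1 / (1 − e^(−kτ)) = 1 / (1 − 0.5404) = 2.176
Steady-state peak = C₀ × R = 6.59 × 2.176 = 14.34 mg/L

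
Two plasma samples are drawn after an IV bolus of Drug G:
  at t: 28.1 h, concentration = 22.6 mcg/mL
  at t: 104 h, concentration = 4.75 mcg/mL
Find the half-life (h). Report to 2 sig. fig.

34 h

k = ln(C₁/C₂) / (t₂ − t₁) = ln(22.6/4.75) / (104 − 28.1)
  = 1.560 / 75.90 = 0.02055 h⁻¹
t½ = ln2 / k = 0.693147 / 0.02055 = 33.73 h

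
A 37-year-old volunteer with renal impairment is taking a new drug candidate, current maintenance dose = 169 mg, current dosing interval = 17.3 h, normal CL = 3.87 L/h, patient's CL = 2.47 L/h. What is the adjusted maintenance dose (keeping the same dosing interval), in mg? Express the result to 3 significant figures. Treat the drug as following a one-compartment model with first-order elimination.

108 mg

To keep the same average steady-state level, dosing rate must scale with clearance.
CL ratio = 2.47 / 3.87 = 0.6382
New dose (same interval) = 169 × 0.6382 = 107.9 mg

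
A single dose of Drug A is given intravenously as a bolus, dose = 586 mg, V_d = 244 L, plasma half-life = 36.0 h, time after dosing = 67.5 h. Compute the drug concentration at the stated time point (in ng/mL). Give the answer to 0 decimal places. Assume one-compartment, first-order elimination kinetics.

C₀ = Dose / Vd = 586.0 / 244 = 2.402 mg/L
k = ln2 / t½ = 0.693147 / 36.0 = 0.01925 h⁻¹
C = C₀ · e^(−k·t) = 2.402 × e^(−0.01925 × 67.5)
  = 2.402 × 0.2727 = 0.6550 mg/L
Convert: 0.6550 mg/L × 1000 = 655.0 ng/mL

655 ng/mL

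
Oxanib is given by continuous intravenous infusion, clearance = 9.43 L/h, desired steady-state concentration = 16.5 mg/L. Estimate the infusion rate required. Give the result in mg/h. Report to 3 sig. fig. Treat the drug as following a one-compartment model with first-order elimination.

156 mg/h

At steady state, infusion rate R₀ = Css × CL = 16.5 × 9.430 = 155.6 mg/h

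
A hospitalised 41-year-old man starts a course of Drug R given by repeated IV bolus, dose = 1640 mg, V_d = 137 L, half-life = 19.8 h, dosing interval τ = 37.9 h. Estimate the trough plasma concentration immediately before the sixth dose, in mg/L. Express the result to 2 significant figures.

C₀ per dose = Dose / Vd = 1640 / 137 = 11.97 mg/L
k = ln2 / t½ = 0.693147 / 19.8 = 0.03501 h⁻¹
Fraction remaining after one interval: r = e^(−kτ) = e^(−0.03501 × 37.9) = 0.2653
Before dose 6, 5 doses have been given (aged 1τ, 2τ, 3τ, 4τ, 5τ).
C_trough = C₀ × (r + r² + … + r^5) = C₀ × r(1−r^5)/(1−r)
        = 11.97 × 0.2653 × (1 − 0.001314) / (1 − 0.2653) = 4.317 mg/L

4.3 mg/L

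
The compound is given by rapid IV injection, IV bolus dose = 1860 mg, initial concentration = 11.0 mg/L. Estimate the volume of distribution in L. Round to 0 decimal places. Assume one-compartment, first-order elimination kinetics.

Vd = Dose / C₀ = 1860 / 11.0 = 169.1 L

169 L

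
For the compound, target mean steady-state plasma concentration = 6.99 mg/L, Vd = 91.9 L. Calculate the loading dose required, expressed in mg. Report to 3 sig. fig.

LD = Css × Vd = 6.99 × 91.9 = 642.4 mg

642 mg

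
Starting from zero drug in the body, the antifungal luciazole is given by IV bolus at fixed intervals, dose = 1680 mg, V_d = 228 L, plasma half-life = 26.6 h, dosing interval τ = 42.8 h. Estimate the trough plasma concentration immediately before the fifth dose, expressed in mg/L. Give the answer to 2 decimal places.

C₀ per dose = Dose / Vd = 1680 / 228 = 7.368 mg/L
k = ln2 / t½ = 0.693147 / 26.6 = 0.02606 h⁻¹
Fraction remaining after one interval: r = e^(−kτ) = e^(−0.02606 × 42.8) = 0.3278
Before dose 5, 4 doses have been given (aged 1τ, 2τ, 3τ, 4τ).
C_trough = C₀ × (r + r² + … + r^4) = C₀ × r(1−r^4)/(1−r)
        = 7.368 × 0.3278 × (1 − 0.01155) / (1 − 0.3278) = 3.552 mg/L

3.55 mg/L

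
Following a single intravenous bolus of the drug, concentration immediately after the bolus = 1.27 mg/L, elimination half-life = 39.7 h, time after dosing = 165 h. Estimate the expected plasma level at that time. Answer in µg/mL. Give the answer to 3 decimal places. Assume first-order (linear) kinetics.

k = ln2 / t½ = 0.693147 / 39.7 = 0.01746 h⁻¹
C = C₀ · e^(−k·t) = 1.270 × e^(−0.01746 × 165)
  = 1.270 × 0.05608 = 0.07122 mg/L
(0.07122 mg/L = 0.07122 µg/mL)

0.071 µg/mL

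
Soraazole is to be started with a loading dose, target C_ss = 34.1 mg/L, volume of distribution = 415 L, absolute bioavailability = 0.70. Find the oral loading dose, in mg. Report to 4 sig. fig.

LD = Css × Vd / F = 34.1 × 415 / 0.70 = 20220 mg

20220 mg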